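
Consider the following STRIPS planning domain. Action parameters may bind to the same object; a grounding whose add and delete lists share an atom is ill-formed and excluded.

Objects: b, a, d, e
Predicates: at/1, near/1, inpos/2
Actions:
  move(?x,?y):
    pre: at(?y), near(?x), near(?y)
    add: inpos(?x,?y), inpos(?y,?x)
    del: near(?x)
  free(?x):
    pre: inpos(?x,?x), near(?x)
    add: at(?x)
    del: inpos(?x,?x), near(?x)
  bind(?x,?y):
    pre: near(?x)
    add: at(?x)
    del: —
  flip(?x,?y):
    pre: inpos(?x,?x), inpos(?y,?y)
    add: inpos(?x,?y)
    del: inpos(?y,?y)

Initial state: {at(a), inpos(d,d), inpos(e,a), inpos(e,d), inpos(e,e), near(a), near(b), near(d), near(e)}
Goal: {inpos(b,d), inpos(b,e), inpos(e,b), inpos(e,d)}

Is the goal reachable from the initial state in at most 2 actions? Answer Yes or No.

No

1. bind(b,b)  →  {at(a), at(b), inpos(d,d), inpos(e,a), inpos(e,d), inpos(e,e), near(a), near(b), near(d), near(e)}
2. move(d,b)  →  {at(a), at(b), inpos(b,d), inpos(d,b), inpos(d,d), inpos(e,a), inpos(e,d), inpos(e,e), near(a), near(b), near(e)}
3. move(e,b)  →  {at(a), at(b), inpos(b,d), inpos(b,e), inpos(d,b), inpos(d,d), inpos(e,a), inpos(e,b), inpos(e,d), inpos(e,e), near(a), near(b)}
optimal plan length = 3; 3 > 2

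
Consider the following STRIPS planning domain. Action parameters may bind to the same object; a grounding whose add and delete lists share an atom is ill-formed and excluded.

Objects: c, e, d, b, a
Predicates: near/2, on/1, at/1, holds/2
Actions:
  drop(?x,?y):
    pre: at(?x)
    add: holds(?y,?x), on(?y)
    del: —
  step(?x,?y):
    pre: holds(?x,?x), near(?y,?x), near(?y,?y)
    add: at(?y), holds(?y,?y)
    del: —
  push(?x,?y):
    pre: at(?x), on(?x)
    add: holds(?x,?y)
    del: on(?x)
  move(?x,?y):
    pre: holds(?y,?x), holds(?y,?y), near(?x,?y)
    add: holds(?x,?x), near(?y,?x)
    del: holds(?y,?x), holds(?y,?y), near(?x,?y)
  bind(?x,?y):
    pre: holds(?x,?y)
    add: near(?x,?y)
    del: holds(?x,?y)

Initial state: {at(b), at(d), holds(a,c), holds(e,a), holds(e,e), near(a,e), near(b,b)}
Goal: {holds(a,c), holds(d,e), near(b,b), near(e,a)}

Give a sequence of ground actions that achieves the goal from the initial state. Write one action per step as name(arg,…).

drop(d,d); push(d,e); move(a,e)

1. drop(d,d)  →  {at(b), at(d), holds(a,c), holds(d,d), holds(e,a), holds(e,e), near(a,e), near(b,b), on(d)}
2. push(d,e)  →  {at(b), at(d), holds(a,c), holds(d,d), holds(d,e), holds(e,a), holds(e,e), near(a,e), near(b,b)}
3. move(a,e)  →  {at(b), at(d), holds(a,a), holds(a,c), holds(d,d), holds(d,e), near(b,b), near(e,a)}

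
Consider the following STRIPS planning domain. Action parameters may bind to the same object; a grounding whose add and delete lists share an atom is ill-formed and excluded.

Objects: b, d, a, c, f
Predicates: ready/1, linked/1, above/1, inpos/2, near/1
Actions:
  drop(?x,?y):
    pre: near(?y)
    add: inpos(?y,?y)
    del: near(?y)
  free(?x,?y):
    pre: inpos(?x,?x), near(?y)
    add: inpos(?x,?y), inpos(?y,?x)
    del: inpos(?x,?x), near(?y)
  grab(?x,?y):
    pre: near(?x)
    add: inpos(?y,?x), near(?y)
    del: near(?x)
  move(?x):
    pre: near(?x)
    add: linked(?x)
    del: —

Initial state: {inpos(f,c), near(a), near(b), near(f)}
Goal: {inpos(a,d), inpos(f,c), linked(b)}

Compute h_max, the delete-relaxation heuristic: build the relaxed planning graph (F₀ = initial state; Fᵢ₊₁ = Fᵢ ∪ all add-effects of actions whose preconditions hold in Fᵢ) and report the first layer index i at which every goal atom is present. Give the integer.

2

F0 = init (4 atoms)
F1 = F0 ∪ {inpos(a,a), inpos(a,b), inpos(a,f), inpos(b,a), inpos(b,b), inpos(b,f), inpos(c,a), inpos(c,b), inpos(c,f), inpos(d,a), inpos(d,b), inpos(d,f), inpos(f,a), inpos(f,b), inpos(f,f), linked(a), linked(b), linked(f), near(c), near(d)}  (24 atoms)
F2 = F1 ∪ {inpos(a,c), inpos(a,d), inpos(b,c), inpos(b,d), inpos(c,c), inpos(c,d), inpos(d,c), inpos(d,d), inpos(f,d), linked(c), linked(d)}  (35 atoms)
goal ⊆ F2  ⇒  h_max = 2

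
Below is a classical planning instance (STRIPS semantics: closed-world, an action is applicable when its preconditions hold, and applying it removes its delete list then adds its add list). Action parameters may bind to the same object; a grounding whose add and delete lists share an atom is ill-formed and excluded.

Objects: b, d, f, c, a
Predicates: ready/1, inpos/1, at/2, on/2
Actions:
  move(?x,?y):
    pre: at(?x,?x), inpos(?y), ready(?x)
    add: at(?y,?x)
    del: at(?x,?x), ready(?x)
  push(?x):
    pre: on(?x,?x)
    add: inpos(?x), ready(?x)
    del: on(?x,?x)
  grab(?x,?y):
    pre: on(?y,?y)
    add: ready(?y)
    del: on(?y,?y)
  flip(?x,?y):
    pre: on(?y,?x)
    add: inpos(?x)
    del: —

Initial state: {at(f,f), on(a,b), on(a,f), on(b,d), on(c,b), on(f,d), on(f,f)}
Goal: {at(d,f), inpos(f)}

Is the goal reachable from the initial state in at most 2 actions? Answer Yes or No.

1. push(f)  →  {at(f,f), inpos(f), on(a,b), on(a,f), on(b,d), on(c,b), on(f,d), ready(f)}
2. flip(d,b)  →  {at(f,f), inpos(d), inpos(f), on(a,b), on(a,f), on(b,d), on(c,b), on(f,d), ready(f)}
3. move(f,d)  →  {at(d,f), inpos(d), inpos(f), on(a,b), on(a,f), on(b,d), on(c,b), on(f,d)}
optimal plan length = 3; 3 > 2

No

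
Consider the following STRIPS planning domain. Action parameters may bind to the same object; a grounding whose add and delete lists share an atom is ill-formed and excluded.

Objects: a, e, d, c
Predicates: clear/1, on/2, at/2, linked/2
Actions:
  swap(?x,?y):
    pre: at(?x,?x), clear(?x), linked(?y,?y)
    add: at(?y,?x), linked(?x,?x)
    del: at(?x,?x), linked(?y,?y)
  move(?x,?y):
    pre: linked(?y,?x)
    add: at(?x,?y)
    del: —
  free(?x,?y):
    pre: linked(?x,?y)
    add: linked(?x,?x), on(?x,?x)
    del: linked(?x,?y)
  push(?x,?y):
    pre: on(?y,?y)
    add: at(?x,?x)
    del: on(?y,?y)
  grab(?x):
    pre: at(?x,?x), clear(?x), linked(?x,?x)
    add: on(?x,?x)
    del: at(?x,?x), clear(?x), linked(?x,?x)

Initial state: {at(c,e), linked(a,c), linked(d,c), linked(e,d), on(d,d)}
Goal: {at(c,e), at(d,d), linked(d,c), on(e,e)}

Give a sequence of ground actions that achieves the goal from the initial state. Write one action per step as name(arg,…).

1. free(e,d)  →  {at(c,e), linked(a,c), linked(d,c), linked(e,e), on(d,d), on(e,e)}
2. push(d,d)  →  {at(c,e), at(d,d), linked(a,c), linked(d,c), linked(e,e), on(e,e)}

free(e,d); push(d,d)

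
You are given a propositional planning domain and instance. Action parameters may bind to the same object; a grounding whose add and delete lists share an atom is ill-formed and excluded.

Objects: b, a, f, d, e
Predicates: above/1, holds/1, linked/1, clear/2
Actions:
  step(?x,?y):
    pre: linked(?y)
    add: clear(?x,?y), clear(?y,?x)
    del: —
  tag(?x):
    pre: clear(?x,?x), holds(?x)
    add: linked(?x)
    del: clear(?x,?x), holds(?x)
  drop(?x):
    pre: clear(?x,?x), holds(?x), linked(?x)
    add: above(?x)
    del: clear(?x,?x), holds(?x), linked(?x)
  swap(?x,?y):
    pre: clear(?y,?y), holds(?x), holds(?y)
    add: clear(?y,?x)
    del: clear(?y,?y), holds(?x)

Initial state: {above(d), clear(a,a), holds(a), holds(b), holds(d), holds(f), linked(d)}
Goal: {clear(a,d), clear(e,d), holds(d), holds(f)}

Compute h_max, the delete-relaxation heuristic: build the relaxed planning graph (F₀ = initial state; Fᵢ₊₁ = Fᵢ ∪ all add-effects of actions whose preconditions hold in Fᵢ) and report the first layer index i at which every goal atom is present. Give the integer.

F0 = init (7 atoms)
F1 = F0 ∪ {clear(a,b), clear(a,d), clear(a,f), clear(b,d), clear(d,a), clear(d,b), clear(d,d), clear(d,e), clear(d,f), clear(e,d), clear(f,d), linked(a)}  (19 atoms)
goal ⊆ F1  ⇒  h_max = 1

1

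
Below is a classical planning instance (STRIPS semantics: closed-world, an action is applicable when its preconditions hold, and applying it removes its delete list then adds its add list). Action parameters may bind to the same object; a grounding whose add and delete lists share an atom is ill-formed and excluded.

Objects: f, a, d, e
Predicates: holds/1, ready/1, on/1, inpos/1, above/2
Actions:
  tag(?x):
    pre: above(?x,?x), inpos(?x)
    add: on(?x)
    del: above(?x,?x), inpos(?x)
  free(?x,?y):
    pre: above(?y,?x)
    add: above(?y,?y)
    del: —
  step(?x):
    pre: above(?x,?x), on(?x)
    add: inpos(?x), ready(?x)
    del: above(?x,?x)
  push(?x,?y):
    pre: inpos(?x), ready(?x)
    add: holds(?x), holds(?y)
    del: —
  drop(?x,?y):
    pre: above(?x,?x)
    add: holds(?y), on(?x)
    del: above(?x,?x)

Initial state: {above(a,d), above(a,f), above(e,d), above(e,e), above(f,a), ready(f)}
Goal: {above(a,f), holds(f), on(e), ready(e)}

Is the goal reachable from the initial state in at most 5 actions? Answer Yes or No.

Yes

1. drop(e,f)  →  {above(a,d), above(a,f), above(e,d), above(f,a), holds(f), on(e), ready(f)}
2. free(d,e)  →  {above(a,d), above(a,f), above(e,d), above(e,e), above(f,a), holds(f), on(e), ready(f)}
3. step(e)  →  {above(a,d), above(a,f), above(e,d), above(f,a), holds(f), inpos(e), on(e), ready(e), ready(f)}
optimal plan length = 3; 3 ≤ 5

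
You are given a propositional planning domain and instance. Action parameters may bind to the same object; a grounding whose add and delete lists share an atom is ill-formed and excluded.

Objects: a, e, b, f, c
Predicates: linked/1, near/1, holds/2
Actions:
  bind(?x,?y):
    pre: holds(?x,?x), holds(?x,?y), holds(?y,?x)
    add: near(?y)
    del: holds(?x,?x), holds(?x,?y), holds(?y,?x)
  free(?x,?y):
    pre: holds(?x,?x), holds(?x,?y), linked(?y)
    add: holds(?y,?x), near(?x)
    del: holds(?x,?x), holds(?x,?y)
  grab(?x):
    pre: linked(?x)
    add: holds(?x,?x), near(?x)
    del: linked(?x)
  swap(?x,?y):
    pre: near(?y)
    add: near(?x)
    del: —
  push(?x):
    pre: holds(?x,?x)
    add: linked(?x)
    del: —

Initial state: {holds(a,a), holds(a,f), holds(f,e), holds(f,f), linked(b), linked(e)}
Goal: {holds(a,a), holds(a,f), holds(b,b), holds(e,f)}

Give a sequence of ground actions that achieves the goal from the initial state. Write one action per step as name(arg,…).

1. free(f,e)  →  {holds(a,a), holds(a,f), holds(e,f), linked(b), linked(e), near(f)}
2. grab(b)  →  {holds(a,a), holds(a,f), holds(b,b), holds(e,f), linked(e), near(b), near(f)}

free(f,e); grab(b)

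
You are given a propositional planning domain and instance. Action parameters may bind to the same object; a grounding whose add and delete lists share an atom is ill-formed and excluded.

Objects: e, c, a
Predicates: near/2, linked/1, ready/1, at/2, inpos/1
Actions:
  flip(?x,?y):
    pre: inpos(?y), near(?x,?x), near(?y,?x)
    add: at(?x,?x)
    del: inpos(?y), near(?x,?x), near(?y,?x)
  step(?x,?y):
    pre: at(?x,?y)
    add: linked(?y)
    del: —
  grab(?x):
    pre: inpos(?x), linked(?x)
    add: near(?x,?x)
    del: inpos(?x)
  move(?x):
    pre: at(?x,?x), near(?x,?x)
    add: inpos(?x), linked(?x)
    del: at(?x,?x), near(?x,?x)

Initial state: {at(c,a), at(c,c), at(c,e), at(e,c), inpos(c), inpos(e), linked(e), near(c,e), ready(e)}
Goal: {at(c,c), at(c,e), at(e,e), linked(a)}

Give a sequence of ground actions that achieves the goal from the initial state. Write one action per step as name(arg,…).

1. step(c,a)  →  {at(c,a), at(c,c), at(c,e), at(e,c), inpos(c), inpos(e), linked(a), linked(e), near(c,e), ready(e)}
2. grab(e)  →  {at(c,a), at(c,c), at(c,e), at(e,c), inpos(c), linked(a), linked(e), near(c,e), near(e,e), ready(e)}
3. flip(e,c)  →  {at(c,a), at(c,c), at(c,e), at(e,c), at(e,e), linked(a), linked(e), ready(e)}

step(c,a); grab(e); flip(e,c)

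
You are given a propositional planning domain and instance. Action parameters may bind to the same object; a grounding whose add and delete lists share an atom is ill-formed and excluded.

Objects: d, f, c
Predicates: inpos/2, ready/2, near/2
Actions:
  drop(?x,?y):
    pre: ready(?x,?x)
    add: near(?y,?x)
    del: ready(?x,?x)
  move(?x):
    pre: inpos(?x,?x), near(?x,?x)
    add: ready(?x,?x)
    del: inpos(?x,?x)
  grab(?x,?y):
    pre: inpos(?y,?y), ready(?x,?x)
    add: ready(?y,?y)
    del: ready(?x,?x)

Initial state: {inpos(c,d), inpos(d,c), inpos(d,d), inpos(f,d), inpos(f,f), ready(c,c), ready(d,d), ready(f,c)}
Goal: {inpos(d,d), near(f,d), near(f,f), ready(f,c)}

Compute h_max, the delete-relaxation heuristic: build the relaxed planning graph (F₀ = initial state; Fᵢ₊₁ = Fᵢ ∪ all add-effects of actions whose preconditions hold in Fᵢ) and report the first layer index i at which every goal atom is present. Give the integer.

F0 = init (8 atoms)
F1 = F0 ∪ {near(c,c), near(c,d), near(d,c), near(d,d), near(f,c), near(f,d), ready(f,f)}  (15 atoms)
F2 = F1 ∪ {near(c,f), near(d,f), near(f,f)}  (18 atoms)
goal ⊆ F2  ⇒  h_max = 2

2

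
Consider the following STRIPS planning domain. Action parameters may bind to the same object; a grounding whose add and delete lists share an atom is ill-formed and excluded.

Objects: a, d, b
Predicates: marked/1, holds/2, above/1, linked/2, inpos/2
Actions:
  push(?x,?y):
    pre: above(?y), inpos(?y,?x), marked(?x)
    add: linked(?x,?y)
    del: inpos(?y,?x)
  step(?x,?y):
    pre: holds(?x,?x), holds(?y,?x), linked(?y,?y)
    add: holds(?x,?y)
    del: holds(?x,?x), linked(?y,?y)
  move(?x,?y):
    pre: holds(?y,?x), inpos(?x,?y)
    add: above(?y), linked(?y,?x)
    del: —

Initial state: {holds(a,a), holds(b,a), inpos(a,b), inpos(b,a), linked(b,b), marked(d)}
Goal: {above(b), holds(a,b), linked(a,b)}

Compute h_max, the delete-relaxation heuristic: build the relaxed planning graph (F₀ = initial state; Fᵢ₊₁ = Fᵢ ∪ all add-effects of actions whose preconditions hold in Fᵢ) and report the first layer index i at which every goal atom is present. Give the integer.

F0 = init (6 atoms)
F1 = F0 ∪ {above(b), holds(a,b), linked(b,a)}  (9 atoms)
F2 = F1 ∪ {above(a), linked(a,b)}  (11 atoms)
goal ⊆ F2  ⇒  h_max = 2

2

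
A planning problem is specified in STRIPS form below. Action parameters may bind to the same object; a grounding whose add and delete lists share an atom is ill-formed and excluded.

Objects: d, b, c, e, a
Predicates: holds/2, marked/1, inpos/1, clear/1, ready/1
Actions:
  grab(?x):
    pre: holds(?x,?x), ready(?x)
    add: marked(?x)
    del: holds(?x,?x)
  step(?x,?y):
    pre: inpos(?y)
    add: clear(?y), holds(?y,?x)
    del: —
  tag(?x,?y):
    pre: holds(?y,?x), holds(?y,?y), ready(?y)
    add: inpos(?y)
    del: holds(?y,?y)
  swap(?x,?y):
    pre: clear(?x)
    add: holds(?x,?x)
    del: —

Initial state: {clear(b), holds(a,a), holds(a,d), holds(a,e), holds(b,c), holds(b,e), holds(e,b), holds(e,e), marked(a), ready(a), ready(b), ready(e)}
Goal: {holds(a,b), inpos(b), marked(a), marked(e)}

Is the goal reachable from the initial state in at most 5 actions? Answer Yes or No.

Yes

1. grab(e)  →  {clear(b), holds(a,a), holds(a,d), holds(a,e), holds(b,c), holds(b,e), holds(e,b), marked(a), marked(e), ready(a), ready(b), ready(e)}
2. tag(d,a)  →  {clear(b), holds(a,d), holds(a,e), holds(b,c), holds(b,e), holds(e,b), inpos(a), marked(a), marked(e), ready(a), ready(b), ready(e)}
3. step(b,a)  →  {clear(a), clear(b), holds(a,b), holds(a,d), holds(a,e), holds(b,c), holds(b,e), holds(e,b), inpos(a), marked(a), marked(e), ready(a), ready(b), ready(e)}
4. swap(b,d)  →  {clear(a), clear(b), holds(a,b), holds(a,d), holds(a,e), holds(b,b), holds(b,c), holds(b,e), holds(e,b), inpos(a), marked(a), marked(e), ready(a), ready(b), ready(e)}
5. tag(b,b)  →  {clear(a), clear(b), holds(a,b), holds(a,d), holds(a,e), holds(b,c), holds(b,e), holds(e,b), inpos(a), inpos(b), marked(a), marked(e), ready(a), ready(b), ready(e)}
optimal plan length = 5; 5 ≤ 5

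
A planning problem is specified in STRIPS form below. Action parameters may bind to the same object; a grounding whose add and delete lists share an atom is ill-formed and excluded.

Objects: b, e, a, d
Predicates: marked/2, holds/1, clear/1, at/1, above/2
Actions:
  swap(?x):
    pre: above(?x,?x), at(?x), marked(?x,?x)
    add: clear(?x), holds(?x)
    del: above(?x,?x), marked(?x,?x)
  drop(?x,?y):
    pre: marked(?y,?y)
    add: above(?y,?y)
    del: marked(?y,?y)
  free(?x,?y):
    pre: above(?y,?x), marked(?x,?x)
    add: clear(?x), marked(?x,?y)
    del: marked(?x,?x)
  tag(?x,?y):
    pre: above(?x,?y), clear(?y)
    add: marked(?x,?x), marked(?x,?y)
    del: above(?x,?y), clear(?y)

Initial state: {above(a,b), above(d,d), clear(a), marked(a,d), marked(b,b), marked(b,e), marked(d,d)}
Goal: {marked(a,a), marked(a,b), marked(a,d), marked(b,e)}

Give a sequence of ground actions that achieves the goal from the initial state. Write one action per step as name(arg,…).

1. free(b,a)  →  {above(a,b), above(d,d), clear(a), clear(b), marked(a,d), marked(b,a), marked(b,e), marked(d,d)}
2. tag(a,b)  →  {above(d,d), clear(a), marked(a,a), marked(a,b), marked(a,d), marked(b,a), marked(b,e), marked(d,d)}

free(b,a); tag(a,b)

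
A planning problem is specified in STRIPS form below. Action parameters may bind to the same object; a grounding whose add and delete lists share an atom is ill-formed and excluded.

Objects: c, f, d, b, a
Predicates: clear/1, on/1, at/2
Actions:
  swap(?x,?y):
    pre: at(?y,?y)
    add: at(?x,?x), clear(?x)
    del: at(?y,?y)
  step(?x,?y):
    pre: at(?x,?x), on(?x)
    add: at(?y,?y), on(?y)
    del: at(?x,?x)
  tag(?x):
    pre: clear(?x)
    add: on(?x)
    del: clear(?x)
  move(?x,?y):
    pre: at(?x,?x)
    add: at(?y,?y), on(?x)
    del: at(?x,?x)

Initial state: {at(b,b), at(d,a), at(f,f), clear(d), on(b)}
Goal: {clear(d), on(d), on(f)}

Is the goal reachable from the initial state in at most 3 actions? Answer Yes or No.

Yes

1. step(b,f)  →  {at(d,a), at(f,f), clear(d), on(b), on(f)}
2. step(f,d)  →  {at(d,a), at(d,d), clear(d), on(b), on(d), on(f)}
optimal plan length = 2; 2 ≤ 3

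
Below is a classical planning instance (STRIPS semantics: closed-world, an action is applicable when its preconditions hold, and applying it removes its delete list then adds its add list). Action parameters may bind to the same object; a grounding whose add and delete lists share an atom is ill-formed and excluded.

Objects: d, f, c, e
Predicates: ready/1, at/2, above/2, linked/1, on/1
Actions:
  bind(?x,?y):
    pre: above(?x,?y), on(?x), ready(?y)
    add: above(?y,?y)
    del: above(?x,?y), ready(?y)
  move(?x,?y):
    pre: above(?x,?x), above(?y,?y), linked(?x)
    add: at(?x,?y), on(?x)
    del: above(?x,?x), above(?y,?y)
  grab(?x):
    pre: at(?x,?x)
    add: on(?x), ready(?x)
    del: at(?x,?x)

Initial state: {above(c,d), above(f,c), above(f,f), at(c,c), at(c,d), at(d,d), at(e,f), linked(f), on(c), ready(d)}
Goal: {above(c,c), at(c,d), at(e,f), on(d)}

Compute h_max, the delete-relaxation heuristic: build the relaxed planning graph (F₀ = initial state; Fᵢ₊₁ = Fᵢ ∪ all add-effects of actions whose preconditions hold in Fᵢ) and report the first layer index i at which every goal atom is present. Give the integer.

F0 = init (10 atoms)
F1 = F0 ∪ {above(d,d), at(f,f), on(d), on(f), ready(c)}  (15 atoms)
F2 = F1 ∪ {above(c,c), at(f,d), ready(f)}  (18 atoms)
goal ⊆ F2  ⇒  h_max = 2

2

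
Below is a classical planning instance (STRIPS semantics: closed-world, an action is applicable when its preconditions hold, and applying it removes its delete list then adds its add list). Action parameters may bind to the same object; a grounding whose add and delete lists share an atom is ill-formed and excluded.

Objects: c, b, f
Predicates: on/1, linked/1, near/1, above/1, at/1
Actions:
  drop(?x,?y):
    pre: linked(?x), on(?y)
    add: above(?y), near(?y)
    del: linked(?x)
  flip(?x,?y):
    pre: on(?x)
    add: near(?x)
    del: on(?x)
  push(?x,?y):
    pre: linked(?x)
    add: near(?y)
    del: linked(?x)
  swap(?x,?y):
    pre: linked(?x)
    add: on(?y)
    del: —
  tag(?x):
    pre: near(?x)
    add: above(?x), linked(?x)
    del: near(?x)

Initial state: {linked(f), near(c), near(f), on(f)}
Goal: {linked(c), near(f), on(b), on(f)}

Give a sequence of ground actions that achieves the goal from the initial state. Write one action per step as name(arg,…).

1. swap(f,b)  →  {linked(f), near(c), near(f), on(b), on(f)}
2. tag(c)  →  {above(c), linked(c), linked(f), near(f), on(b), on(f)}

swap(f,b); tag(c)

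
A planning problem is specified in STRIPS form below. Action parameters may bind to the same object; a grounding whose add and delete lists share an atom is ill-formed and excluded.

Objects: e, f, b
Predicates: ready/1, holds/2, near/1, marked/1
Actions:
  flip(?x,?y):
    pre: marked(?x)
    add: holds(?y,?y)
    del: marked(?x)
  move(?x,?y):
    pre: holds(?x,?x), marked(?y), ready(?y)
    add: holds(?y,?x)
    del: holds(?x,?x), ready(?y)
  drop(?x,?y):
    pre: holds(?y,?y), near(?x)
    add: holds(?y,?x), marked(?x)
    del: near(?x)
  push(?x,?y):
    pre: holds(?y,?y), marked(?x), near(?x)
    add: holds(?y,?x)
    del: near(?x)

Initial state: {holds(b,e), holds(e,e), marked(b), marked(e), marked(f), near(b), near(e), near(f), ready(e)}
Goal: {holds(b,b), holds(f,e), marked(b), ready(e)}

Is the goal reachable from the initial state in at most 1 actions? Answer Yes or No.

1. flip(e,f)  →  {holds(b,e), holds(e,e), holds(f,f), marked(b), marked(f), near(b), near(e), near(f), ready(e)}
2. flip(f,b)  →  {holds(b,b), holds(b,e), holds(e,e), holds(f,f), marked(b), near(b), near(e), near(f), ready(e)}
3. drop(e,f)  →  {holds(b,b), holds(b,e), holds(e,e), holds(f,e), holds(f,f), marked(b), marked(e), near(b), near(f), ready(e)}
optimal plan length = 3; 3 > 1

No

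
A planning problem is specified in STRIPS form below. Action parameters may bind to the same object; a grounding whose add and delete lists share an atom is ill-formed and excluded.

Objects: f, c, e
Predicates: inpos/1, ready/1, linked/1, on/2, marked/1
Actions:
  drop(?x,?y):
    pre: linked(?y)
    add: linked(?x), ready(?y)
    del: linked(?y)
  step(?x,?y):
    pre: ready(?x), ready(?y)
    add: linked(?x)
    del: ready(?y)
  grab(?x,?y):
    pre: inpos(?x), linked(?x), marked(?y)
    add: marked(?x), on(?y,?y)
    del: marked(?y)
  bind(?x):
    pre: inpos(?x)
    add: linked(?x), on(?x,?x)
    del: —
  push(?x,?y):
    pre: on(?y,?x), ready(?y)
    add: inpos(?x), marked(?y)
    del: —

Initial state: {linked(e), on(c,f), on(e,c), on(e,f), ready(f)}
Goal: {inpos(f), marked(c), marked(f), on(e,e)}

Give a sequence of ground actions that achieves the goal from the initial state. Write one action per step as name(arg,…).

drop(c,e); drop(f,c); push(f,c); push(f,e); grab(f,e)

1. drop(c,e)  →  {linked(c), on(c,f), on(e,c), on(e,f), ready(e), ready(f)}
2. drop(f,c)  →  {linked(f), on(c,f), on(e,c), on(e,f), ready(c), ready(e), ready(f)}
3. push(f,c)  →  {inpos(f), linked(f), marked(c), on(c,f), on(e,c), on(e,f), ready(c), ready(e), ready(f)}
4. push(f,e)  →  {inpos(f), linked(f), marked(c), marked(e), on(c,f), on(e,c), on(e,f), ready(c), ready(e), ready(f)}
5. grab(f,e)  →  {inpos(f), linked(f), marked(c), marked(f), on(c,f), on(e,c), on(e,e), on(e,f), ready(c), ready(e), ready(f)}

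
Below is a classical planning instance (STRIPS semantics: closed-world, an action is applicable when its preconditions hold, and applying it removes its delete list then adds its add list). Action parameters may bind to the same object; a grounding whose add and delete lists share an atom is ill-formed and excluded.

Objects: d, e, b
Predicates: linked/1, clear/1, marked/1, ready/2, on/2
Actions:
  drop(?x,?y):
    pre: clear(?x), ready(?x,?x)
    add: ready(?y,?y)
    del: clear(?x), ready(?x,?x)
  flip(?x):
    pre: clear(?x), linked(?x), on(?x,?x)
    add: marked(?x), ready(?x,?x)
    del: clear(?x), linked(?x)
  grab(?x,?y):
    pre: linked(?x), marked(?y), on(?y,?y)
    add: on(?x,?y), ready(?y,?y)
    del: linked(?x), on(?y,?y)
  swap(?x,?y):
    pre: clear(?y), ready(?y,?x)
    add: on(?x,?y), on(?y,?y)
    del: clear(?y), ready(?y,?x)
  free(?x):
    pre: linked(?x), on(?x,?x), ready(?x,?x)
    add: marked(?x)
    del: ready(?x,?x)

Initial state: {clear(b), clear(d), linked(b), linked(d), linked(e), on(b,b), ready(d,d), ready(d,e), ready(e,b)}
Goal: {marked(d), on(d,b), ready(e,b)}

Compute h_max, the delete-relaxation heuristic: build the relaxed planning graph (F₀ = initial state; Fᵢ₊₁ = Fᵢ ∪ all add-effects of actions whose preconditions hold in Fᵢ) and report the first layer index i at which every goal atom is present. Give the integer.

2

F0 = init (9 atoms)
F1 = F0 ∪ {marked(b), on(d,d), on(e,d), ready(b,b), ready(e,e)}  (14 atoms)
F2 = F1 ∪ {marked(d), on(d,b), on(e,b)}  (17 atoms)
goal ⊆ F2  ⇒  h_max = 2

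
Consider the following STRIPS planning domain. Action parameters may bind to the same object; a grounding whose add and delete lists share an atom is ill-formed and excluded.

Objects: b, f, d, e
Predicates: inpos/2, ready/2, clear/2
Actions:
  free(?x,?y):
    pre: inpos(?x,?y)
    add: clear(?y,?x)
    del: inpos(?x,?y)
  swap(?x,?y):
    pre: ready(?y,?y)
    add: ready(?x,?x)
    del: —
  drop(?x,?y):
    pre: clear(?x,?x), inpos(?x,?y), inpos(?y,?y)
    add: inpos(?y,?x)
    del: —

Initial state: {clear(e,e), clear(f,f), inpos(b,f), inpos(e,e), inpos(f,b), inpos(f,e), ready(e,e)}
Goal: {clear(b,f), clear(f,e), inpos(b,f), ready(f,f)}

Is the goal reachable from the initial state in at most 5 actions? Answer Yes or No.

Yes

1. free(f,b)  →  {clear(b,f), clear(e,e), clear(f,f), inpos(b,f), inpos(e,e), inpos(f,e), ready(e,e)}
2. swap(f,e)  →  {clear(b,f), clear(e,e), clear(f,f), inpos(b,f), inpos(e,e), inpos(f,e), ready(e,e), ready(f,f)}
3. drop(f,e)  →  {clear(b,f), clear(e,e), clear(f,f), inpos(b,f), inpos(e,e), inpos(e,f), inpos(f,e), ready(e,e), ready(f,f)}
4. free(e,f)  →  {clear(b,f), clear(e,e), clear(f,e), clear(f,f), inpos(b,f), inpos(e,e), inpos(f,e), ready(e,e), ready(f,f)}
optimal plan length = 4; 4 ≤ 5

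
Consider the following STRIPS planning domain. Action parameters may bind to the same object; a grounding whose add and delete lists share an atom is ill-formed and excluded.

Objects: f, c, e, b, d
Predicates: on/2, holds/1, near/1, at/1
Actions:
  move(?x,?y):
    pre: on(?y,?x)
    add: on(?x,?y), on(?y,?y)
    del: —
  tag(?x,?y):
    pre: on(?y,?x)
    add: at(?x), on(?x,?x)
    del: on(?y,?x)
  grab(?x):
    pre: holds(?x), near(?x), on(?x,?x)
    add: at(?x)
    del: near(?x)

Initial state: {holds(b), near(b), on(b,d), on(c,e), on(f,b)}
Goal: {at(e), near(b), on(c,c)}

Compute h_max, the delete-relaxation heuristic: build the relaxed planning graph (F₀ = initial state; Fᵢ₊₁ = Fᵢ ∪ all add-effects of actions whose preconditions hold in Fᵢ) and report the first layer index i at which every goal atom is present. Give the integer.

1

F0 = init (5 atoms)
F1 = F0 ∪ {at(b), at(d), at(e), on(b,b), on(b,f), on(c,c), on(d,b), on(d,d), on(e,c), on(e,e), on(f,f)}  (16 atoms)
goal ⊆ F1  ⇒  h_max = 1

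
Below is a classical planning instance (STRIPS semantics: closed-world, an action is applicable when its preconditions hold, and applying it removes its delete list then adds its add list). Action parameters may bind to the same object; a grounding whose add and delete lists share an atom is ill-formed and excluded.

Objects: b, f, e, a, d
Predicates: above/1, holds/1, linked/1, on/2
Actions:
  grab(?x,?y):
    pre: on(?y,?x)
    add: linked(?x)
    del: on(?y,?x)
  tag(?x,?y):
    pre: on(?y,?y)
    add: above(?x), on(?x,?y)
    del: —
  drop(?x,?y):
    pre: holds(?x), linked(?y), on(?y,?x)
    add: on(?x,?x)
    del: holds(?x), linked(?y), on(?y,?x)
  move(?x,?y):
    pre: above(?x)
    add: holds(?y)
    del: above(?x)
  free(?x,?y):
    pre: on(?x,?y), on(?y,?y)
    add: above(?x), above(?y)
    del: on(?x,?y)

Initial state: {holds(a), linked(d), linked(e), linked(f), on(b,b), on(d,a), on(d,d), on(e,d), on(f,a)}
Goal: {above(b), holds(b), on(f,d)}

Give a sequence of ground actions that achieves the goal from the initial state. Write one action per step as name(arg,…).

tag(b,b); tag(f,d); move(f,b)

1. tag(b,b)  →  {above(b), holds(a), linked(d), linked(e), linked(f), on(b,b), on(d,a), on(d,d), on(e,d), on(f,a)}
2. tag(f,d)  →  {above(b), above(f), holds(a), linked(d), linked(e), linked(f), on(b,b), on(d,a), on(d,d), on(e,d), on(f,a), on(f,d)}
3. move(f,b)  →  {above(b), holds(a), holds(b), linked(d), linked(e), linked(f), on(b,b), on(d,a), on(d,d), on(e,d), on(f,a), on(f,d)}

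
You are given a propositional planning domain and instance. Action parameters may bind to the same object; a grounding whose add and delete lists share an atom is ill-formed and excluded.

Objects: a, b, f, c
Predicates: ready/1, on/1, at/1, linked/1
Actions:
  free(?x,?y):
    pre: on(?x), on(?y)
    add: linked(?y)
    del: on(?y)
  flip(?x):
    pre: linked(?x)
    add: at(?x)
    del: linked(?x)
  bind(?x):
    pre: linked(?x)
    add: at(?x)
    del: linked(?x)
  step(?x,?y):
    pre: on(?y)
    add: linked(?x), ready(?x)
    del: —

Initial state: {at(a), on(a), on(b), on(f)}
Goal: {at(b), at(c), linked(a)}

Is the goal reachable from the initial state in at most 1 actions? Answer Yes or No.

No

1. free(a,a)  →  {at(a), linked(a), on(b), on(f)}
2. free(b,b)  →  {at(a), linked(a), linked(b), on(f)}
3. flip(b)  →  {at(a), at(b), linked(a), on(f)}
4. step(c,f)  →  {at(a), at(b), linked(a), linked(c), on(f), ready(c)}
5. flip(c)  →  {at(a), at(b), at(c), linked(a), on(f), ready(c)}
optimal plan length = 5; 5 > 1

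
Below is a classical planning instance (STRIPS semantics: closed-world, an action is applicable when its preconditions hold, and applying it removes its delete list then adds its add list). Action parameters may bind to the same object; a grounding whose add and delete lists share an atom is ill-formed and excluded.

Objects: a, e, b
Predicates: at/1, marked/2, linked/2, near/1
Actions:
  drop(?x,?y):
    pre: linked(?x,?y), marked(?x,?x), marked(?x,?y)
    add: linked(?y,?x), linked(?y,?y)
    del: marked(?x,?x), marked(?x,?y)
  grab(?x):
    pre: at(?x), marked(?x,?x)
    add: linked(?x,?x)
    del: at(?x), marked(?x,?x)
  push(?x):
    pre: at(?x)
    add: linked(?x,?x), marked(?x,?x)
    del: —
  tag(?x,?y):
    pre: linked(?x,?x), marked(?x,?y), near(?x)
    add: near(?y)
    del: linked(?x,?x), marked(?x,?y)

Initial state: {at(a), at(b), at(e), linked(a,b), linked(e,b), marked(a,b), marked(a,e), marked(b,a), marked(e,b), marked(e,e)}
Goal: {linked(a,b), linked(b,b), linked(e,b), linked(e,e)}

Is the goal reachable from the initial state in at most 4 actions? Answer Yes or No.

Yes

1. drop(e,b)  →  {at(a), at(b), at(e), linked(a,b), linked(b,b), linked(b,e), linked(e,b), marked(a,b), marked(a,e), marked(b,a)}
2. push(e)  →  {at(a), at(b), at(e), linked(a,b), linked(b,b), linked(b,e), linked(e,b), linked(e,e), marked(a,b), marked(a,e), marked(b,a), marked(e,e)}
optimal plan length = 2; 2 ≤ 4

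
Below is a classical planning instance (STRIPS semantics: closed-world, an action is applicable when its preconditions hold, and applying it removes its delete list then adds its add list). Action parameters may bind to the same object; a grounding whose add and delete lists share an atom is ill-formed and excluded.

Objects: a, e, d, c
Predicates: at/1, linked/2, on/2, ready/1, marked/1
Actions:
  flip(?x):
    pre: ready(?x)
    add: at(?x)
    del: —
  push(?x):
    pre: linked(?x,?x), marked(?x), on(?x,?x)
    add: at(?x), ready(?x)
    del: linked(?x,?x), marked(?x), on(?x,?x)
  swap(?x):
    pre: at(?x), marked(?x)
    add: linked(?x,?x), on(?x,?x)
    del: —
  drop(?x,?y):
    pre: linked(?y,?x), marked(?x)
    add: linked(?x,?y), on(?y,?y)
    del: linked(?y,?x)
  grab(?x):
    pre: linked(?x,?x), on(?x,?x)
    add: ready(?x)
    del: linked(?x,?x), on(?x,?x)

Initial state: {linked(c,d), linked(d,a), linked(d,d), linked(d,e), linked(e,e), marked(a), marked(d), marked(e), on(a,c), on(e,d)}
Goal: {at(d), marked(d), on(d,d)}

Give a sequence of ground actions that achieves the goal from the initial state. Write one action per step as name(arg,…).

1. drop(a,d)  →  {linked(a,d), linked(c,d), linked(d,d), linked(d,e), linked(e,e), marked(a), marked(d), marked(e), on(a,c), on(d,d), on(e,d)}
2. grab(d)  →  {linked(a,d), linked(c,d), linked(d,e), linked(e,e), marked(a), marked(d), marked(e), on(a,c), on(e,d), ready(d)}
3. flip(d)  →  {at(d), linked(a,d), linked(c,d), linked(d,e), linked(e,e), marked(a), marked(d), marked(e), on(a,c), on(e,d), ready(d)}
4. swap(d)  →  {at(d), linked(a,d), linked(c,d), linked(d,d), linked(d,e), linked(e,e), marked(a), marked(d), marked(e), on(a,c), on(d,d), on(e,d), ready(d)}

drop(a,d); grab(d); flip(d); swap(d)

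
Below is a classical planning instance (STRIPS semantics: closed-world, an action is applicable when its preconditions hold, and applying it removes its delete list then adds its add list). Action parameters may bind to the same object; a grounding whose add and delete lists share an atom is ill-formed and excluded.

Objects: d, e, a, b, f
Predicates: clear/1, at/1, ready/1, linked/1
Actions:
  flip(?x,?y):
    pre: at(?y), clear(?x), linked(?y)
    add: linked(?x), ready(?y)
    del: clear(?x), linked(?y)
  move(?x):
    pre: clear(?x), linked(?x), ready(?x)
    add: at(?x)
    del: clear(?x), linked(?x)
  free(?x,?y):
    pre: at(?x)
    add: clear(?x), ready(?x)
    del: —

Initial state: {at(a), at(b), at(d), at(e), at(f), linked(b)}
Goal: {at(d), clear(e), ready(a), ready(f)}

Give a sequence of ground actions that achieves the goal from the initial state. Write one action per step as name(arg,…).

1. free(e,d)  →  {at(a), at(b), at(d), at(e), at(f), clear(e), linked(b), ready(e)}
2. free(a,d)  →  {at(a), at(b), at(d), at(e), at(f), clear(a), clear(e), linked(b), ready(a), ready(e)}
3. free(f,d)  →  {at(a), at(b), at(d), at(e), at(f), clear(a), clear(e), clear(f), linked(b), ready(a), ready(e), ready(f)}

free(e,d); free(a,d); free(f,d)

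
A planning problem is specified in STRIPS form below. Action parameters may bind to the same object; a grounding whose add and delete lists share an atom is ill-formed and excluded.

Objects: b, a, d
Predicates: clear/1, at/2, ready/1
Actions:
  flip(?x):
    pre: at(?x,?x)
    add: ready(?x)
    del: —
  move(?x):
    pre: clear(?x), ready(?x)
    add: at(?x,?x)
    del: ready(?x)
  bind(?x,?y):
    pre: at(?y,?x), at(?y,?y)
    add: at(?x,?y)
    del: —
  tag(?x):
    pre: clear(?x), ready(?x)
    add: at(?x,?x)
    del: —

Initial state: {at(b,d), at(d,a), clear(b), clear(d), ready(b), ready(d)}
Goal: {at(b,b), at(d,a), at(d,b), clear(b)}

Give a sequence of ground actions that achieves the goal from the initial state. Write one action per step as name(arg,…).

1. move(b)  →  {at(b,b), at(b,d), at(d,a), clear(b), clear(d), ready(d)}
2. bind(d,b)  →  {at(b,b), at(b,d), at(d,a), at(d,b), clear(b), clear(d), ready(d)}

move(b); bind(d,b)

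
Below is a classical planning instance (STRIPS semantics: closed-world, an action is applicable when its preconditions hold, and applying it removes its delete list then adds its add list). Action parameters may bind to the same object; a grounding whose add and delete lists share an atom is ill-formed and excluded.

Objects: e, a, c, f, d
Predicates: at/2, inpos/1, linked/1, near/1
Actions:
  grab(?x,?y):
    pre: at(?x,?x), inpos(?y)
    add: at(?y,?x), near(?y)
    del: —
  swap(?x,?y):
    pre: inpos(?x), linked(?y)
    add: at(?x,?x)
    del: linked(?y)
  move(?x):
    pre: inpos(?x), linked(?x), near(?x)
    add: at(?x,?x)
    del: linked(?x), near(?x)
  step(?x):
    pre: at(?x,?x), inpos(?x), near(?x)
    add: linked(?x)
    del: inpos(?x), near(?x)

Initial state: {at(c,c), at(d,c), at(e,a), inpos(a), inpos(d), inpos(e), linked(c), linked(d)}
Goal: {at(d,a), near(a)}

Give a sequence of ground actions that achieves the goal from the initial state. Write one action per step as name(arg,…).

1. grab(c,a)  →  {at(a,c), at(c,c), at(d,c), at(e,a), inpos(a), inpos(d), inpos(e), linked(c), linked(d), near(a)}
2. swap(a,c)  →  {at(a,a), at(a,c), at(c,c), at(d,c), at(e,a), inpos(a), inpos(d), inpos(e), linked(d), near(a)}
3. grab(a,d)  →  {at(a,a), at(a,c), at(c,c), at(d,a), at(d,c), at(e,a), inpos(a), inpos(d), inpos(e), linked(d), near(a), near(d)}

grab(c,a); swap(a,c); grab(a,d)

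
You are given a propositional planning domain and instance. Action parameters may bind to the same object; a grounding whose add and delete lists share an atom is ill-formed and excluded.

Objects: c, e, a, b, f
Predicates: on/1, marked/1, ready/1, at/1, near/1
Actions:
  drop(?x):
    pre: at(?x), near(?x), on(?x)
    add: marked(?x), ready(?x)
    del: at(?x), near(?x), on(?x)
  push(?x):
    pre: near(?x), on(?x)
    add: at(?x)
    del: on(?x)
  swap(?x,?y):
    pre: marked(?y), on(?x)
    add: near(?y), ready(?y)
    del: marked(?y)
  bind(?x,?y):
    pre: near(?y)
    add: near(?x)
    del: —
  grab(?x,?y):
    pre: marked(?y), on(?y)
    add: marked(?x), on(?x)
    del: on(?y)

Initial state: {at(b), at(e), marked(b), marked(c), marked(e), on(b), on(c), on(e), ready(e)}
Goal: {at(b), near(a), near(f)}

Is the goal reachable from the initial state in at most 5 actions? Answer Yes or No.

Yes

1. swap(c,c)  →  {at(b), at(e), marked(b), marked(e), near(c), on(b), on(c), on(e), ready(c), ready(e)}
2. bind(a,c)  →  {at(b), at(e), marked(b), marked(e), near(a), near(c), on(b), on(c), on(e), ready(c), ready(e)}
3. bind(f,c)  →  {at(b), at(e), marked(b), marked(e), near(a), near(c), near(f), on(b), on(c), on(e), ready(c), ready(e)}
optimal plan length = 3; 3 ≤ 5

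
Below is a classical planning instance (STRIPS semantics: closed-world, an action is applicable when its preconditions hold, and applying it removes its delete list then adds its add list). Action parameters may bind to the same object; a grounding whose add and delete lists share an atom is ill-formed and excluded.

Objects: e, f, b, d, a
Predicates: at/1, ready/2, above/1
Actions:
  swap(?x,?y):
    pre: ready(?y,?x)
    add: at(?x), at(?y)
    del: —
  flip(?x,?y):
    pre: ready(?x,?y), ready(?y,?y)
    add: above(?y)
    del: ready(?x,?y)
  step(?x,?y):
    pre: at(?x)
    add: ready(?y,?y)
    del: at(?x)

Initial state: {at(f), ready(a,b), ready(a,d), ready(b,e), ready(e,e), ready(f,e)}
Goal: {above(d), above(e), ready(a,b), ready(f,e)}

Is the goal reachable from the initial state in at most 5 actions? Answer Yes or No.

Yes

1. flip(e,e)  →  {above(e), at(f), ready(a,b), ready(a,d), ready(b,e), ready(f,e)}
2. step(f,d)  →  {above(e), ready(a,b), ready(a,d), ready(b,e), ready(d,d), ready(f,e)}
3. flip(d,d)  →  {above(d), above(e), ready(a,b), ready(a,d), ready(b,e), ready(f,e)}
optimal plan length = 3; 3 ≤ 5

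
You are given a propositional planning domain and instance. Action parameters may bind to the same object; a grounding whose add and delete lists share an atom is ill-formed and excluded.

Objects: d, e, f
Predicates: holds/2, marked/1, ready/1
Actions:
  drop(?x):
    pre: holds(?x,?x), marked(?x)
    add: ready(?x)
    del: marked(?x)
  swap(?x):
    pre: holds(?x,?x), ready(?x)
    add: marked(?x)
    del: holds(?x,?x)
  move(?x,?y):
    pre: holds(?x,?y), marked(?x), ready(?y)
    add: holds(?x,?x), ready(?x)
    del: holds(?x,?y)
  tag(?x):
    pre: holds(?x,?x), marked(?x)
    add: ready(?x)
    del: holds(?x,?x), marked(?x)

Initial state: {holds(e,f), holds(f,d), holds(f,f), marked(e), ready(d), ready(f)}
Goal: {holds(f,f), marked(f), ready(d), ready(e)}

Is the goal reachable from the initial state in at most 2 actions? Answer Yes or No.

1. swap(f)  →  {holds(e,f), holds(f,d), marked(e), marked(f), ready(d), ready(f)}
2. move(e,f)  →  {holds(e,e), holds(f,d), marked(e), marked(f), ready(d), ready(e), ready(f)}
3. move(f,d)  →  {holds(e,e), holds(f,f), marked(e), marked(f), ready(d), ready(e), ready(f)}
optimal plan length = 3; 3 > 2

No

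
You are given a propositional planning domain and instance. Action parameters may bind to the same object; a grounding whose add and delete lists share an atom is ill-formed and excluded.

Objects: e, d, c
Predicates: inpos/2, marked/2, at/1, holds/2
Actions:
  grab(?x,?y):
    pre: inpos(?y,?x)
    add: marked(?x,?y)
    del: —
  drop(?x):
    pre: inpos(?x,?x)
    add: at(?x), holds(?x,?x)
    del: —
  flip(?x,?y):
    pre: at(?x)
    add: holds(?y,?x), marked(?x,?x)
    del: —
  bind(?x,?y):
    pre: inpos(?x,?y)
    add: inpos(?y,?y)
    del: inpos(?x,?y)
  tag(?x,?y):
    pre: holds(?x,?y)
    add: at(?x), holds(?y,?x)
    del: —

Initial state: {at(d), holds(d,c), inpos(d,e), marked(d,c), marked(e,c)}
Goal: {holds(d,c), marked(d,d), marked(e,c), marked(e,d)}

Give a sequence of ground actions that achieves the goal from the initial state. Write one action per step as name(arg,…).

grab(e,d); flip(d,e)

1. grab(e,d)  →  {at(d), holds(d,c), inpos(d,e), marked(d,c), marked(e,c), marked(e,d)}
2. flip(d,e)  →  {at(d), holds(d,c), holds(e,d), inpos(d,e), marked(d,c), marked(d,d), marked(e,c), marked(e,d)}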